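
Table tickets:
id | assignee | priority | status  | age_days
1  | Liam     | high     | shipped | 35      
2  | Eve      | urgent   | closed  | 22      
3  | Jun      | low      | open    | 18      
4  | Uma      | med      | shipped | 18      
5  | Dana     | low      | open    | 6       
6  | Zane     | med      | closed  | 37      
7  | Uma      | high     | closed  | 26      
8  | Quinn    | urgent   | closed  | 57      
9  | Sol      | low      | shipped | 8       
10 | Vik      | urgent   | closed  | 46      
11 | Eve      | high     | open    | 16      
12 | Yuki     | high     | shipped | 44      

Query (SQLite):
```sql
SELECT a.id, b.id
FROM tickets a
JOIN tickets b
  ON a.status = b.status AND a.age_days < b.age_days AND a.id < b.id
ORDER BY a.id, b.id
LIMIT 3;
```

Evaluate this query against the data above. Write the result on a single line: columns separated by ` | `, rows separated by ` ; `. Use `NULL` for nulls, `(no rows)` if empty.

1 | 12 ; 2 | 6 ; 2 | 7

Pairs (a,b) with same status, a.age_days < b.age_days, a.id < b.id.
status groups: closed:{2,6,7,8,10} open:{3,5,11} shipped:{1,4,9,12}
Ordered by (a.id, b.id); first 3.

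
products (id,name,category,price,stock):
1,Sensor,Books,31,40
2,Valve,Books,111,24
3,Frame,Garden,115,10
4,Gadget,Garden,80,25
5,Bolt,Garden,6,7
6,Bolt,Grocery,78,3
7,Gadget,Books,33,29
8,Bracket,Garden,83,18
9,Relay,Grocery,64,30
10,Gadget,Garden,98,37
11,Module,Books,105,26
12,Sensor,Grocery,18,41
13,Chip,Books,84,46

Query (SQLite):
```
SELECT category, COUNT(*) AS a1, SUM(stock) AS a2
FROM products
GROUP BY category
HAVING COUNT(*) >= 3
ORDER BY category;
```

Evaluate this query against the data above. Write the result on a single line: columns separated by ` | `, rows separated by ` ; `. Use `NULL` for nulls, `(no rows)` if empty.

Books | 5 | 165 ; Garden | 5 | 97 ; Grocery | 3 | 74

Group products by category.
Per group compute: COUNT(*), SUM(stock).
HAVING: drop groups with fewer than 3 rows.
  Books: ids {1, 2, 7, 11, 13} → COUNT(*)=5, SUM(stock)=165
  Garden: ids {3, 4, 5, 8, 10} → COUNT(*)=5, SUM(stock)=97
  Grocery: ids {6, 9, 12} → COUNT(*)=3, SUM(stock)=74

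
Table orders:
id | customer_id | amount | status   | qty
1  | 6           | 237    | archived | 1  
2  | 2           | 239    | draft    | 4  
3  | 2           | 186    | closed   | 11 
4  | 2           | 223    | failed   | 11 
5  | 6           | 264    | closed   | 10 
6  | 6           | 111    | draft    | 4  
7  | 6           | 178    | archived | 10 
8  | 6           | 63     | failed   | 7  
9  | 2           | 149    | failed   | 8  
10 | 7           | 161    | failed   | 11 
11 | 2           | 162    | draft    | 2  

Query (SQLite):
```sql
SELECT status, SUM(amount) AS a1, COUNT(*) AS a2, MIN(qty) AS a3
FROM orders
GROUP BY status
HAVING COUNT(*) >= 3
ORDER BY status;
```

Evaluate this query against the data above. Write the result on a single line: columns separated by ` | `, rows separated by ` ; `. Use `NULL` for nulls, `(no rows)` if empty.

draft | 512 | 3 | 2 ; failed | 596 | 4 | 7

Group orders by status.
Per group compute: SUM(amount), COUNT(*), MIN(qty).
HAVING: drop groups with fewer than 3 rows.
  archived: ids {1, 7} → SUM(amount)=415, COUNT(*)=2, MIN(qty)=1
  closed: ids {3, 5} → SUM(amount)=450, COUNT(*)=2, MIN(qty)=10
  draft: ids {2, 6, 11} → SUM(amount)=512, COUNT(*)=3, MIN(qty)=2
  failed: ids {4, 8, 9, 10} → SUM(amount)=596, COUNT(*)=4, MIN(qty)=7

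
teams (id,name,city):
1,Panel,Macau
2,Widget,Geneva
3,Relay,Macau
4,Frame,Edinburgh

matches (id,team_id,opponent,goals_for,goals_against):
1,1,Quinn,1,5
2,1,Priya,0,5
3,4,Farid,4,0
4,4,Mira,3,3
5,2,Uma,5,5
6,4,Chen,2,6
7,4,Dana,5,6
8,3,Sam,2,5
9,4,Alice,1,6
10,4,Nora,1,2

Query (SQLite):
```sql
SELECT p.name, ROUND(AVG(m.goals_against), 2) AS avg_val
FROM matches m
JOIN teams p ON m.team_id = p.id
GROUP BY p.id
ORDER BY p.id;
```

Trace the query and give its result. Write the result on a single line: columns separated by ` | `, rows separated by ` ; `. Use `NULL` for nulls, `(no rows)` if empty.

Panel | 5 ; Widget | 5 ; Relay | 5 ; Frame | 3.83

Join each matches row to its teams via team_id.
Group joined rows by teams.id; compute ROUND(AVG(m.goals_against), 2) per group.
  1: ids {1, 2} → ROUND(AVG(m.goals_against), 2)=5
  2: ids {5} → ROUND(AVG(m.goals_against), 2)=5
  3: ids {8} → ROUND(AVG(m.goals_against), 2)=5
  4: ids {3, 4, 6, 7, 9, 10} → ROUND(AVG(m.goals_against), 2)=3.83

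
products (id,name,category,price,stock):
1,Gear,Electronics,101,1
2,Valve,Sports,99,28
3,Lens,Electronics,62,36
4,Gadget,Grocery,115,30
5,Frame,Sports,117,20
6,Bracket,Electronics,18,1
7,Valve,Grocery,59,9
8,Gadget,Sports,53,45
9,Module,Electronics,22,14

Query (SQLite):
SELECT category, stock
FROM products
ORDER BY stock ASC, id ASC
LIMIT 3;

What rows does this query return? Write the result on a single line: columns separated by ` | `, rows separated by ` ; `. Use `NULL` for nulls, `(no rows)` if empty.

Sort by stock asc, tiebreak id asc: (1, id=1), (1, id=6), (9, id=7), (14, id=9), (20, id=5), (28, id=2) …. Take first 3.

Electronics | 1 ; Electronics | 1 ; Grocery | 9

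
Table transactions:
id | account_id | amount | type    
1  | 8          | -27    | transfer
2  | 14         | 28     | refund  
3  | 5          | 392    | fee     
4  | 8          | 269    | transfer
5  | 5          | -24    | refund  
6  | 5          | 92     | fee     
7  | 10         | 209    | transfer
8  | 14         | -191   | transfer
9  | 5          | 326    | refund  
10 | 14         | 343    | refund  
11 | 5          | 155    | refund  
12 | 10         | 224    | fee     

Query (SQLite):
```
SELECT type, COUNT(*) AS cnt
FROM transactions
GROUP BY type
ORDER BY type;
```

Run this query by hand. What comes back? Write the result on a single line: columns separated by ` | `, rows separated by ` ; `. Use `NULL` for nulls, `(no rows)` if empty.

Partition transactions by type; compute COUNT(*) within each group.
  fee: ids {3, 6, 12} → COUNT(*)=3
  refund: ids {2, 5, 9, 10, 11} → COUNT(*)=5
  transfer: ids {1, 4, 7, 8} → COUNT(*)=4

fee | 3 ; refund | 5 ; transfer | 4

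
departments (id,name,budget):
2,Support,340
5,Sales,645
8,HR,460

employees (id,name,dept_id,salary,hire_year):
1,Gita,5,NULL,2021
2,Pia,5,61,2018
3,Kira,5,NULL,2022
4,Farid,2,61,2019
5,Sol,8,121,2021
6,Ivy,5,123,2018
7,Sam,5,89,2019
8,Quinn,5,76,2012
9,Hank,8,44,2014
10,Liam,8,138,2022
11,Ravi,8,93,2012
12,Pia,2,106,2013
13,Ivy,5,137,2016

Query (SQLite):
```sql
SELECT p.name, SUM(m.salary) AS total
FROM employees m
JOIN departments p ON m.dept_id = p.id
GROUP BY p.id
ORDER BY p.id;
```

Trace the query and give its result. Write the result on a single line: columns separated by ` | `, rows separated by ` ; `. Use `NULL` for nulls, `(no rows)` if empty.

Join each employees row to its departments via dept_id.
Group joined rows by departments.id; compute SUM(m.salary) per group.
  2: ids {4, 12} → SUM(m.salary)=167
  5: ids {1, 2, 3, 6, 7, 8, 13} → SUM(m.salary)=486
  8: ids {5, 9, 10, 11} → SUM(m.salary)=396

Support | 167 ; Sales | 486 ; HR | 396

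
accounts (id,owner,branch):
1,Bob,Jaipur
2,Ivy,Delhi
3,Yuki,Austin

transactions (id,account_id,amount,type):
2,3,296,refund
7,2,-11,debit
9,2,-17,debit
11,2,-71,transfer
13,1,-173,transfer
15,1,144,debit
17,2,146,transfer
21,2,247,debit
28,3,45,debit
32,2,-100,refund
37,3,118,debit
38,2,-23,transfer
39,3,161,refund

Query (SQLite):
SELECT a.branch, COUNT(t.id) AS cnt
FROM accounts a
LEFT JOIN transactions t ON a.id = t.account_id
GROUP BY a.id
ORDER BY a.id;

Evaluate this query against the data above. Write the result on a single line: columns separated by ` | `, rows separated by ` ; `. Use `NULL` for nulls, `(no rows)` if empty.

Jaipur | 2 ; Delhi | 7 ; Austin | 4

LEFT JOIN keeps every accounts row; unmatched ones get NULL for transactions columns.
Group by accounts.id and compute COUNT(t.id). COUNT(col) of an all-NULL group is 0.
  1: ids {13, 15} → COUNT(t.id)=2
  2: ids {7, 9, 11, 17, 21, 32, 38} → COUNT(t.id)=7
  3: ids {2, 28, 37, 39} → COUNT(t.id)=4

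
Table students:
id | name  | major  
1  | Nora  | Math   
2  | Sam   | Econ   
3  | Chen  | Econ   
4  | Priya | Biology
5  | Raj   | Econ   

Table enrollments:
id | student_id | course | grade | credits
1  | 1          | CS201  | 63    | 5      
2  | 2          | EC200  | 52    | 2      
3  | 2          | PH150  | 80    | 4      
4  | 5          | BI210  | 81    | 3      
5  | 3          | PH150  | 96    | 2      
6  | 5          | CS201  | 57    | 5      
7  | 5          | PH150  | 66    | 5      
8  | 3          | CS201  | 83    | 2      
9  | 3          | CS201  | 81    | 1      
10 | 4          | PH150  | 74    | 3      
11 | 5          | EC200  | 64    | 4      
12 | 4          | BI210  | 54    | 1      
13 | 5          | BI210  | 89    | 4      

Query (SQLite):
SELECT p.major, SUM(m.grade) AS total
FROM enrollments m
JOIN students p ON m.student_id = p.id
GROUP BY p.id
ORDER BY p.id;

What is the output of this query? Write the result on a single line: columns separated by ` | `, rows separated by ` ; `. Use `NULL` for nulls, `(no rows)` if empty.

Math | 63 ; Econ | 132 ; Econ | 260 ; Biology | 128 ; Econ | 357

Join each enrollments row to its students via student_id.
Group joined rows by students.id; compute SUM(m.grade) per group.
  1: ids {1} → SUM(m.grade)=63
  2: ids {2, 3} → SUM(m.grade)=132
  3: ids {5, 8, 9} → SUM(m.grade)=260
  4: ids {10, 12} → SUM(m.grade)=128
  5: ids {4, 6, 7, 11, 13} → SUM(m.grade)=357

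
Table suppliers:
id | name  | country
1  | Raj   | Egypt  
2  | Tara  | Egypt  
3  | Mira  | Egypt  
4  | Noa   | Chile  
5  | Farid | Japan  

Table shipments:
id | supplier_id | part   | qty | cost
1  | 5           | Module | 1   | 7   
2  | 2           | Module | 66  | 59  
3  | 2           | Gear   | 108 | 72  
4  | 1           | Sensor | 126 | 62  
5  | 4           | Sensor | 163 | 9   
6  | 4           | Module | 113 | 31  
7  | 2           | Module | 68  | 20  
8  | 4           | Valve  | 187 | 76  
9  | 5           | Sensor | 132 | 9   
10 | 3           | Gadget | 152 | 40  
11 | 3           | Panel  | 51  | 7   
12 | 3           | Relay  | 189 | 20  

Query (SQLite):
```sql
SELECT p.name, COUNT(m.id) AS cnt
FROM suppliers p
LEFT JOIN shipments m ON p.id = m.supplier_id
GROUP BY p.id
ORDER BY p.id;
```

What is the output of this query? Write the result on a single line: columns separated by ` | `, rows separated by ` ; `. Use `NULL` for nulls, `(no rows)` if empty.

Raj | 1 ; Tara | 3 ; Mira | 3 ; Noa | 3 ; Farid | 2

LEFT JOIN keeps every suppliers row; unmatched ones get NULL for shipments columns.
Group by suppliers.id and compute COUNT(m.id). COUNT(col) of an all-NULL group is 0.
  1: ids {4} → COUNT(m.id)=1
  2: ids {2, 3, 7} → COUNT(m.id)=3
  3: ids {10, 11, 12} → COUNT(m.id)=3
  4: ids {5, 6, 8} → COUNT(m.id)=3
  5: ids {1, 9} → COUNT(m.id)=2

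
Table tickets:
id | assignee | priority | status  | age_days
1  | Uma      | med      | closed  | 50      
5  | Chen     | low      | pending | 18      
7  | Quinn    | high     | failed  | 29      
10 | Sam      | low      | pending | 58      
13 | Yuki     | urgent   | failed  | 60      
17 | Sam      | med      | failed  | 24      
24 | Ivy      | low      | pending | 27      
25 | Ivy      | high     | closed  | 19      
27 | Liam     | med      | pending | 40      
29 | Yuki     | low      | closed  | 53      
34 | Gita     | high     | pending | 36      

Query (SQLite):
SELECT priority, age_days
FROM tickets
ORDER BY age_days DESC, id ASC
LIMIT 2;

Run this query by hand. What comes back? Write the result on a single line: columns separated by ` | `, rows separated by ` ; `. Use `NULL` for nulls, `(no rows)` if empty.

Sort by age_days desc, tiebreak id asc: (60, id=13), (58, id=10), (53, id=29), (50, id=1), (40, id=27) …. Take first 2.

urgent | 60 ; low | 58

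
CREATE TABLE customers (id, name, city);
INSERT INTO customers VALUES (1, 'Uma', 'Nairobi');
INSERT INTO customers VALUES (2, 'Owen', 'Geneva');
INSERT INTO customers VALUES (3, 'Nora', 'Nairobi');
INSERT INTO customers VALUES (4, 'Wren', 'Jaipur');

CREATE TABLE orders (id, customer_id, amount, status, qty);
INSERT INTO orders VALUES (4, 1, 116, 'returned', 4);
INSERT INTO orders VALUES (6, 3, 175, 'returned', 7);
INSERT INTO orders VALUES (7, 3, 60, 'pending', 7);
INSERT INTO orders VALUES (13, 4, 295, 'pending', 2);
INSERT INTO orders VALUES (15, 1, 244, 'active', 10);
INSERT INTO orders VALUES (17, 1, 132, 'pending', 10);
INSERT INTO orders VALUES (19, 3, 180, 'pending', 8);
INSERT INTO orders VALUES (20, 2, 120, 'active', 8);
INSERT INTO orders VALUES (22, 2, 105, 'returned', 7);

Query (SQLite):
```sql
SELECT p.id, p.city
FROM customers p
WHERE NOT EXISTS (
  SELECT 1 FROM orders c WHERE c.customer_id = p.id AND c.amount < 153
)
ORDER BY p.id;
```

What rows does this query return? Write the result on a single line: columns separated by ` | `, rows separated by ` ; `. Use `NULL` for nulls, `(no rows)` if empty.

4 | Jaipur

For each customers row, check whether any orders with matching customer_id has amount < 153.
Keep rows where that is false.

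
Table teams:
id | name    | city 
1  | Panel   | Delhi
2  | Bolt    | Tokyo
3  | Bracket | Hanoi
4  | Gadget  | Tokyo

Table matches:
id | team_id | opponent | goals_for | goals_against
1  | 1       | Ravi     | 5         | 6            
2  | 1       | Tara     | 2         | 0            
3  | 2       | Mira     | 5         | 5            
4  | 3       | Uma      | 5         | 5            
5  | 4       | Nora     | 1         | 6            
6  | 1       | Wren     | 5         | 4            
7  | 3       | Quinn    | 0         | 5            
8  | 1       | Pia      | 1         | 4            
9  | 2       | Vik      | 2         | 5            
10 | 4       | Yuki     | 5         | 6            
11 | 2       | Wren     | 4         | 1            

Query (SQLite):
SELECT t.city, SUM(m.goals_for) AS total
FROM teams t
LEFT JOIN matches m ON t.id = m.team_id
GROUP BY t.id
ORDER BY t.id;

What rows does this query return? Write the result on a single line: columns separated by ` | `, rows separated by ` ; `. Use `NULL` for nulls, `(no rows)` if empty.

Delhi | 13 ; Tokyo | 11 ; Hanoi | 5 ; Tokyo | 6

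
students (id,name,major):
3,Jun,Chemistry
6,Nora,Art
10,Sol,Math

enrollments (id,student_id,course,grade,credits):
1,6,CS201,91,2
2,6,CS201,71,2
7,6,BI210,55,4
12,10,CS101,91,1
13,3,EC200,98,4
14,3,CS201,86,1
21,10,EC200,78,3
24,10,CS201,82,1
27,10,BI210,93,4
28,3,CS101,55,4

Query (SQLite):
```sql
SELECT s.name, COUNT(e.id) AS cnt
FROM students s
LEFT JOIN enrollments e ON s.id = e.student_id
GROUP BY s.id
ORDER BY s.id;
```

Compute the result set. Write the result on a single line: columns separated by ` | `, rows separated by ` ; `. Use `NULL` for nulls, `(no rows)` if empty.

Jun | 3 ; Nora | 3 ; Sol | 4

LEFT JOIN keeps every students row; unmatched ones get NULL for enrollments columns.
Group by students.id and compute COUNT(e.id). COUNT(col) of an all-NULL group is 0.
  3: ids {13, 14, 28} → COUNT(e.id)=3
  6: ids {1, 2, 7} → COUNT(e.id)=3
  10: ids {12, 21, 24, 27} → COUNT(e.id)=4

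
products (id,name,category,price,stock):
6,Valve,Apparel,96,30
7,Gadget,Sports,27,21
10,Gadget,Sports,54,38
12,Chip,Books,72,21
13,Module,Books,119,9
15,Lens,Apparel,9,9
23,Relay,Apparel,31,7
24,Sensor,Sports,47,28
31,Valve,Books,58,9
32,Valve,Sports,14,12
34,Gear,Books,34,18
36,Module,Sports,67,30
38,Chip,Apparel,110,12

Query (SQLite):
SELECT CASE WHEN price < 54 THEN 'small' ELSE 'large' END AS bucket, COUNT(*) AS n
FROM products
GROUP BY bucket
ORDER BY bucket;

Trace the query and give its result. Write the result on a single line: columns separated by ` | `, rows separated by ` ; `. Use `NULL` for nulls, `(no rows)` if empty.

large | 7 ; small | 6

Bucket rows by price < 54 → 'small' else 'large'; count each bucket.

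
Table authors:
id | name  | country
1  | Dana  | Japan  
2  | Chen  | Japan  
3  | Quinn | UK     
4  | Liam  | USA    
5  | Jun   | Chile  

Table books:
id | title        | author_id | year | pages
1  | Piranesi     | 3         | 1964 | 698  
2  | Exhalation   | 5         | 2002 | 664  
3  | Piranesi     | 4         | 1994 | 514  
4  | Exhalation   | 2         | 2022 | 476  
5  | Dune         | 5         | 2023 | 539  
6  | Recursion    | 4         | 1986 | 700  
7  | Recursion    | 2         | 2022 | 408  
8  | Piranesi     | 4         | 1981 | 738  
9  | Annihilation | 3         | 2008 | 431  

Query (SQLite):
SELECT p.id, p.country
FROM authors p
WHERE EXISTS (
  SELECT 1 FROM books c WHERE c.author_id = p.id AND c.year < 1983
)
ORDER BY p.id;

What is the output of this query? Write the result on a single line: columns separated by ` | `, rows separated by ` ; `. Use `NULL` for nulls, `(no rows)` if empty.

3 | UK ; 4 | USA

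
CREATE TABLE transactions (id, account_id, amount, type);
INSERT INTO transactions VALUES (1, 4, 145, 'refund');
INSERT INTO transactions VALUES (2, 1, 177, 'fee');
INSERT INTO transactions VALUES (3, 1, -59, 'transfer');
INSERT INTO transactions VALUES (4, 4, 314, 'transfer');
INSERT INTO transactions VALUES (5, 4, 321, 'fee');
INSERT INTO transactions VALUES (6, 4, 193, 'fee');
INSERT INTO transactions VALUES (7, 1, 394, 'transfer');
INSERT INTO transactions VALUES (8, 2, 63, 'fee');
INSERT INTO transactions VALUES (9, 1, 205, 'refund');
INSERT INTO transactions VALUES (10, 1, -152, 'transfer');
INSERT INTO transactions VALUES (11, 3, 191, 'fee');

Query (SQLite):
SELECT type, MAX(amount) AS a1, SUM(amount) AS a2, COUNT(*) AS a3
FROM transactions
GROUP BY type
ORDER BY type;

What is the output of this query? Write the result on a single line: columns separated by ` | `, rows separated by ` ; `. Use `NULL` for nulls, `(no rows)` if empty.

fee | 321 | 945 | 5 ; refund | 205 | 350 | 2 ; transfer | 394 | 497 | 4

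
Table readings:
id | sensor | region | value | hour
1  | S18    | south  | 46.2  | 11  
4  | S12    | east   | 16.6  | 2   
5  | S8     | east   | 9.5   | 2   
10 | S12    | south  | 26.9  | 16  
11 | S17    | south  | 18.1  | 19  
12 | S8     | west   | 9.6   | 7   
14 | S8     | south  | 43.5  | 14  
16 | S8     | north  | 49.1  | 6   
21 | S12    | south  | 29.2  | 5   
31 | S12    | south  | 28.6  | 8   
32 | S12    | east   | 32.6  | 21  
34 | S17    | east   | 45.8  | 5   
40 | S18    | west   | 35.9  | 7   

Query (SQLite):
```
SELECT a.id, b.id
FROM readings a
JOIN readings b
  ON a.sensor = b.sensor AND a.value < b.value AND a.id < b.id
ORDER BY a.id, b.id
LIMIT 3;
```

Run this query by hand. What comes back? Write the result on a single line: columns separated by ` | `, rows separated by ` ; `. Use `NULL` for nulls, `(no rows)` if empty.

4 | 10 ; 4 | 21 ; 4 | 31

Pairs (a,b) with same sensor, a.value < b.value, a.id < b.id.
sensor groups: S12:{4,10,21,31,32} S17:{11,34} S18:{1,40} S8:{5,12,14,16}
Ordered by (a.id, b.id); first 3.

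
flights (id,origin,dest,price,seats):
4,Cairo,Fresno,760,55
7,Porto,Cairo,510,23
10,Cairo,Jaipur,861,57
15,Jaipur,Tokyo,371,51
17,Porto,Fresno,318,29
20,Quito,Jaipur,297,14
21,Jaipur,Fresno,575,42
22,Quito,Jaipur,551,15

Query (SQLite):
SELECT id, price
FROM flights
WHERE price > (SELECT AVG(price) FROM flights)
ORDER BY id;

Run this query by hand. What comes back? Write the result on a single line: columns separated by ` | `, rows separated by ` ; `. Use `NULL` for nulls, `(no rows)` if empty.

4 | 760 ; 10 | 861 ; 21 | 575 ; 22 | 551

Scalar subquery: AVG(price) over all flights rows = 530.375.
Keep rows where price > that value.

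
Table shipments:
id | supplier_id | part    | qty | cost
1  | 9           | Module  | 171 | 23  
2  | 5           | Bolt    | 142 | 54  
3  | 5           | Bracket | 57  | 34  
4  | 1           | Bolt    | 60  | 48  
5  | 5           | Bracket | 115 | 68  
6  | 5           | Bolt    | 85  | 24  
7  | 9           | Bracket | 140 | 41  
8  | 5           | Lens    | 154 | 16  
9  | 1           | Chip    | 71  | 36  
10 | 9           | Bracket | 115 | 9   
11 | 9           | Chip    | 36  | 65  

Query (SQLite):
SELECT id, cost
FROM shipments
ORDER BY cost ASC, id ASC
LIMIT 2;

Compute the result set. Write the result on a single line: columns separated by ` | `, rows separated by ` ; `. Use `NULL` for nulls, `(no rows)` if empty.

Sort by cost asc, tiebreak id asc: (9, id=10), (16, id=8), (23, id=1), (24, id=6), (34, id=3) …. Take first 2.

10 | 9 ; 8 | 16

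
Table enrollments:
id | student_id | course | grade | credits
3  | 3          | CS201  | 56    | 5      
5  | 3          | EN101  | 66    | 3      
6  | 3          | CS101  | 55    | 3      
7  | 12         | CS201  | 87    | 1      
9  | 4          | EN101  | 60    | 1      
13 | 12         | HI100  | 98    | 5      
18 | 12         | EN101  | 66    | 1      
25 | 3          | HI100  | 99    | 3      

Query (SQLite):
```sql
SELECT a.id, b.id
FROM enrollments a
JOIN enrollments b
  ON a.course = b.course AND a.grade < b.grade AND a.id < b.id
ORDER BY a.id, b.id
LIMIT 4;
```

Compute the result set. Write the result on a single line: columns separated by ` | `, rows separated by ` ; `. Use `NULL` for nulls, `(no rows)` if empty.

3 | 7 ; 9 | 18 ; 13 | 25

Pairs (a,b) with same course, a.grade < b.grade, a.id < b.id.
course groups: CS101:{6} CS201:{3,7} EN101:{5,9,18} HI100:{13,25}
Ordered by (a.id, b.id); first 4.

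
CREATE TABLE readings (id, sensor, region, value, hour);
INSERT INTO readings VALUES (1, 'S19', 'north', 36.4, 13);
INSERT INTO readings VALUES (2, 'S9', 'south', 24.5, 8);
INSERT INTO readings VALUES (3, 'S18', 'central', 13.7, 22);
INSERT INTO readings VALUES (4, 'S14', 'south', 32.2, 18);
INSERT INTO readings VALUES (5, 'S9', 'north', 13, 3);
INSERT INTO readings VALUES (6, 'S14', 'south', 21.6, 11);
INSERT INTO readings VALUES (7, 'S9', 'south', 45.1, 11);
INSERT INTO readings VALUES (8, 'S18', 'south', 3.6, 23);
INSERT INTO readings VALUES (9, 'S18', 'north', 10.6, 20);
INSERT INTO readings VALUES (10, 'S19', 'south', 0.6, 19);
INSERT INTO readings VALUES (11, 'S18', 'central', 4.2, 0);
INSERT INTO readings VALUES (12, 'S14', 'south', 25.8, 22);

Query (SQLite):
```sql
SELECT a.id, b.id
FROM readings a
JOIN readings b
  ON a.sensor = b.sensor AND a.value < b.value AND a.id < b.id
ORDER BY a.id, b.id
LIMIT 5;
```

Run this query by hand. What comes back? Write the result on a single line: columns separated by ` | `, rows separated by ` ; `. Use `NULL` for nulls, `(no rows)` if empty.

2 | 7 ; 5 | 7 ; 6 | 12 ; 8 | 9 ; 8 | 11

Pairs (a,b) with same sensor, a.value < b.value, a.id < b.id.
sensor groups: S14:{4,6,12} S18:{3,8,9,11} S19:{1,10} S9:{2,5,7}
Ordered by (a.id, b.id); first 5.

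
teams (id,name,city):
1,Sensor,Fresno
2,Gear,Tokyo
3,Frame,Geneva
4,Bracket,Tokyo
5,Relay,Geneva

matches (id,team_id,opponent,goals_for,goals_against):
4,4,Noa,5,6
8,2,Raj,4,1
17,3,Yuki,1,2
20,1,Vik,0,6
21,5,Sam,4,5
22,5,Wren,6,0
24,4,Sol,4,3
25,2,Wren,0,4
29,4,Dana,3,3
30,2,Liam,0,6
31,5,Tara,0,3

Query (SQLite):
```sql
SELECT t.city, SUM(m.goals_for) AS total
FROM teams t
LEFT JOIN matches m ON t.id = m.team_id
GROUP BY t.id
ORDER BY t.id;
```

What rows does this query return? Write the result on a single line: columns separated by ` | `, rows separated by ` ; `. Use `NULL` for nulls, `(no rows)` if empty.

Fresno | 0 ; Tokyo | 4 ; Geneva | 1 ; Tokyo | 12 ; Geneva | 10

LEFT JOIN keeps every teams row; unmatched ones get NULL for matches columns.
Group by teams.id and compute SUM(m.goals_for). SUM over an all-NULL group is NULL.
  1: ids {20} → SUM(m.goals_for)=0
  2: ids {8, 25, 30} → SUM(m.goals_for)=4
  3: ids {17} → SUM(m.goals_for)=1
  4: ids {4, 24, 29} → SUM(m.goals_for)=12
  5: ids {21, 22, 31} → SUM(m.goals_for)=10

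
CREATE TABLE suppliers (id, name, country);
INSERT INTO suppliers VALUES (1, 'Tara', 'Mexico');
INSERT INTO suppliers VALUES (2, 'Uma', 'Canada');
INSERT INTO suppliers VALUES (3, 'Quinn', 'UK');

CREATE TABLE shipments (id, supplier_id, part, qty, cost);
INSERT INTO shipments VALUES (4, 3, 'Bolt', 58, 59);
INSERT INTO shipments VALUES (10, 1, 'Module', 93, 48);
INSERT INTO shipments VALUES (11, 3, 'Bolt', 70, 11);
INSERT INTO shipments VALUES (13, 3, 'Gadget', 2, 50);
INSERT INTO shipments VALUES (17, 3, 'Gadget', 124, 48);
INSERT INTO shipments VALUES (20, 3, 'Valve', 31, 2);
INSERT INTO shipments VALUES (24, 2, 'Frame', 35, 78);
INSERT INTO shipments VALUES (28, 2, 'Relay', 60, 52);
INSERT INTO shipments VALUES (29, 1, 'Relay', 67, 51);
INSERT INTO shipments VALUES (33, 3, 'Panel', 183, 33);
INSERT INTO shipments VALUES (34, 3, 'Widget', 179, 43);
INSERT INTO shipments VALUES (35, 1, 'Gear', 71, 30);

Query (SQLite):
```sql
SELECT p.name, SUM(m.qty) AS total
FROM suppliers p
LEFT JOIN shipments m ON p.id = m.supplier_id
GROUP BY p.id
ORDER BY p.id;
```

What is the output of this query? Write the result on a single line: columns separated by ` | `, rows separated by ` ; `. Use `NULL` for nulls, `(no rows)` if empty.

LEFT JOIN keeps every suppliers row; unmatched ones get NULL for shipments columns.
Group by suppliers.id and compute SUM(m.qty). SUM over an all-NULL group is NULL.
  1: ids {10, 29, 35} → SUM(m.qty)=231
  2: ids {24, 28} → SUM(m.qty)=95
  3: ids {4, 11, 13, 17, 20, 33, 34} → SUM(m.qty)=647

Tara | 231 ; Uma | 95 ; Quinn | 647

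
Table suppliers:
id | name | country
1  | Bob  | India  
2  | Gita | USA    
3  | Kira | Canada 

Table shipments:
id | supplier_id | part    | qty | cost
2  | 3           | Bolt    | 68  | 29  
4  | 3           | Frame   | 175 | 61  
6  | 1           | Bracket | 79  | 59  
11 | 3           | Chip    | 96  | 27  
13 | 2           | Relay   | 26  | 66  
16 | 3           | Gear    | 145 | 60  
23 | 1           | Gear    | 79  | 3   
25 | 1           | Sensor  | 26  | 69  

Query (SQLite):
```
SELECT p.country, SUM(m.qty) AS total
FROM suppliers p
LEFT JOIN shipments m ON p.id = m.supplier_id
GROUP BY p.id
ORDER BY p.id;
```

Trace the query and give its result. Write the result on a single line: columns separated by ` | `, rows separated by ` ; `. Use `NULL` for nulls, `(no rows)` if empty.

LEFT JOIN keeps every suppliers row; unmatched ones get NULL for shipments columns.
Group by suppliers.id and compute SUM(m.qty). SUM over an all-NULL group is NULL.
  1: ids {6, 23, 25} → SUM(m.qty)=184
  2: ids {13} → SUM(m.qty)=26
  3: ids {2, 4, 11, 16} → SUM(m.qty)=484

India | 184 ; USA | 26 ; Canada | 484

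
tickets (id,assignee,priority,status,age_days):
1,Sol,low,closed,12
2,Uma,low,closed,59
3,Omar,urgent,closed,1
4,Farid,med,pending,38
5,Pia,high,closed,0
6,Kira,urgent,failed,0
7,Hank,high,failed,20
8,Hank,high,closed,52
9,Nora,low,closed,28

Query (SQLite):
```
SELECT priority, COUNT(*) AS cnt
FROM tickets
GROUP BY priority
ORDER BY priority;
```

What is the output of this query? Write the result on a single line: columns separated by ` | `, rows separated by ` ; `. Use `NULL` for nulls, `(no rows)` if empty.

high | 3 ; low | 3 ; med | 1 ; urgent | 2

Partition tickets by priority; compute COUNT(*) within each group.
  high: ids {5, 7, 8} → COUNT(*)=3
  low: ids {1, 2, 9} → COUNT(*)=3
  med: ids {4} → COUNT(*)=1
  urgent: ids {3, 6} → COUNT(*)=2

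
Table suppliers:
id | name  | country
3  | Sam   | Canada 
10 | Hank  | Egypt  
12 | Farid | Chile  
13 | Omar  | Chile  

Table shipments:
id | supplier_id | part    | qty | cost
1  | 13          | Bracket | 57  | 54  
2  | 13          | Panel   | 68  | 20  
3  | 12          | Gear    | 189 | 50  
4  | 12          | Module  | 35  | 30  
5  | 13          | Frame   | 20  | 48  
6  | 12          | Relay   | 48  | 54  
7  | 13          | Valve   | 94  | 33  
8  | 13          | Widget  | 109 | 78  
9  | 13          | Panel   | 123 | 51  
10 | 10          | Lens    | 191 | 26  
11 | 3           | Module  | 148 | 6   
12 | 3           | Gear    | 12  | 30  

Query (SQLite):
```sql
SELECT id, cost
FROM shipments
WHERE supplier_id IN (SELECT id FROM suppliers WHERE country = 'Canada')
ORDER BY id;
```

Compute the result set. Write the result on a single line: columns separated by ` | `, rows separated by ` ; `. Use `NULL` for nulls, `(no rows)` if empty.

Inner query: suppliers.id where country = 'Canada'.
Outer: keep shipments rows whose supplier_id is in that set.
Inner query → {3}

11 | 6 ; 12 | 30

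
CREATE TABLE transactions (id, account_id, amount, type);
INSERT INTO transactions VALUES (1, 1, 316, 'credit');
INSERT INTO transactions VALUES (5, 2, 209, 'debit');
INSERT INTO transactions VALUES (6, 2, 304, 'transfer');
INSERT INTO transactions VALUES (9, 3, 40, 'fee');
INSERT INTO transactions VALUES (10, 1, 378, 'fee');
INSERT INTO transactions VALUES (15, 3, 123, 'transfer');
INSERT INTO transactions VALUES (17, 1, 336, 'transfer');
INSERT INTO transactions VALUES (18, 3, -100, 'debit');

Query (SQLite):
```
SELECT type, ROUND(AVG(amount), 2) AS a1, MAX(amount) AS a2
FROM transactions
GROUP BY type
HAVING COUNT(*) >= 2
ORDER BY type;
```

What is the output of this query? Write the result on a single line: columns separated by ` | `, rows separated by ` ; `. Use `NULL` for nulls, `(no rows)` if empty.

debit | 54.5 | 209 ; fee | 209 | 378 ; transfer | 254.33 | 336

Group transactions by type.
Per group compute: ROUND(AVG(amount), 2), MAX(amount).
HAVING: drop groups with fewer than 2 rows.
  credit: ids {1} → ROUND(AVG(amount), 2)=316, MAX(amount)=316
  debit: ids {5, 18} → ROUND(AVG(amount), 2)=54.5, MAX(amount)=209
  fee: ids {9, 10} → ROUND(AVG(amount), 2)=209, MAX(amount)=378
  transfer: ids {6, 15, 17} → ROUND(AVG(amount), 2)=254.33, MAX(amount)=336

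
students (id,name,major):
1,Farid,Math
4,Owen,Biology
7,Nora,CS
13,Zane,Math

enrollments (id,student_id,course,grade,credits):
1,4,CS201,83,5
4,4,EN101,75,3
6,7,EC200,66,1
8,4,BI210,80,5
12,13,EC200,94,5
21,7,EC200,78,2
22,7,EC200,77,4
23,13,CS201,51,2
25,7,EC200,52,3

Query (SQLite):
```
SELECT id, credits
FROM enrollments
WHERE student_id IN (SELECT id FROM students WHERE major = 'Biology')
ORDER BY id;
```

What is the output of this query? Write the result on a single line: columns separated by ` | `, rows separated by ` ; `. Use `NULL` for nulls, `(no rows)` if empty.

Inner query: students.id where major = 'Biology'.
Outer: keep enrollments rows whose student_id is in that set.
Inner query → {4}

1 | 5 ; 4 | 3 ; 8 | 5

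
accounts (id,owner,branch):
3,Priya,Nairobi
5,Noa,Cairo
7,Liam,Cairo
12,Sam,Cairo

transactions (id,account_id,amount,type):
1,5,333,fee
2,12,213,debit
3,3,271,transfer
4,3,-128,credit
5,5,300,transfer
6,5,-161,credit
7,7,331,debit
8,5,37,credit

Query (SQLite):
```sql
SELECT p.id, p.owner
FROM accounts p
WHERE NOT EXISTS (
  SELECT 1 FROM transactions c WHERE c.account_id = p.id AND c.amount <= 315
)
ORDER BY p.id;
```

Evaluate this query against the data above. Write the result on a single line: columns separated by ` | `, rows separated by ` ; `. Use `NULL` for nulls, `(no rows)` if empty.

7 | Liam

For each accounts row, check whether any transactions with matching account_id has amount <= 315.
Keep rows where that is false.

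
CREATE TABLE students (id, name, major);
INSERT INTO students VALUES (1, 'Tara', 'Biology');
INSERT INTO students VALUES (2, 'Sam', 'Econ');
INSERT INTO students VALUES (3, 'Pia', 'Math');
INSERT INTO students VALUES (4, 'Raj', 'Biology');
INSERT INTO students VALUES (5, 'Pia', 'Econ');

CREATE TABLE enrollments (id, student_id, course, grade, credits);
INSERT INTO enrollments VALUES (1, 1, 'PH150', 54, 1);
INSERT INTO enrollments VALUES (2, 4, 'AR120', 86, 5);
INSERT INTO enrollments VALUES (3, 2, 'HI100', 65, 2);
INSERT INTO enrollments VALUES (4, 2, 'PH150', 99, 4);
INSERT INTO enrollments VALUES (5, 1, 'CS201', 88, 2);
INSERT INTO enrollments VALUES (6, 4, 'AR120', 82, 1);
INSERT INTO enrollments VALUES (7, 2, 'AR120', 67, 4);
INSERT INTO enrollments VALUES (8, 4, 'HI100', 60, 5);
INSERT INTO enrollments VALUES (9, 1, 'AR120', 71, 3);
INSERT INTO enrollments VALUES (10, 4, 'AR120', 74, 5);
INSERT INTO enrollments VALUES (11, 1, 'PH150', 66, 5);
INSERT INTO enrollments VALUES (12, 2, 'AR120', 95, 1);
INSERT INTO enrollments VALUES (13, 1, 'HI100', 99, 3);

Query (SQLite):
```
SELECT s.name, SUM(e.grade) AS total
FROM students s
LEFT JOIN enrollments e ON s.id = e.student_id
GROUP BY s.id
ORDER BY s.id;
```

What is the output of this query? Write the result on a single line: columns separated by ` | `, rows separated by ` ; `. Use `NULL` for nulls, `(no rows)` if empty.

LEFT JOIN keeps every students row; unmatched ones get NULL for enrollments columns.
Group by students.id and compute SUM(e.grade). SUM over an all-NULL group is NULL.
  1: ids {1, 5, 9, 11, 13} → SUM(e.grade)=378
  2: ids {3, 4, 7, 12} → SUM(e.grade)=326
  3: ids {—} → SUM(e.grade)=NULL
  4: ids {2, 6, 8, 10} → SUM(e.grade)=302
  5: ids {—} → SUM(e.grade)=NULL

Tara | 378 ; Sam | 326 ; Pia | NULL ; Raj | 302 ; Pia | NULL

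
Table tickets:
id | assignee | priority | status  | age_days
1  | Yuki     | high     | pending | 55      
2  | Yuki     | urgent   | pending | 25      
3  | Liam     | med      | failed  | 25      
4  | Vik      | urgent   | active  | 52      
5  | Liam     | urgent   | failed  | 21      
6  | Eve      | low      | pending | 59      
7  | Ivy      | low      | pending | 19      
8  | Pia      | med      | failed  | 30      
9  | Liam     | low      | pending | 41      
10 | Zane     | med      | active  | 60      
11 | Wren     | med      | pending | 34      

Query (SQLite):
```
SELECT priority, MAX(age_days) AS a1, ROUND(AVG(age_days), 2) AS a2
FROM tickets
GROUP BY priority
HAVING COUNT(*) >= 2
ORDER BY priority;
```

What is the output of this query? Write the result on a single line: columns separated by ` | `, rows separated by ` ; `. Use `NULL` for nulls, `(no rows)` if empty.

Group tickets by priority.
Per group compute: MAX(age_days), ROUND(AVG(age_days), 2).
HAVING: drop groups with fewer than 2 rows.
  high: ids {1} → MAX(age_days)=55, ROUND(AVG(age_days), 2)=55
  low: ids {6, 7, 9} → MAX(age_days)=59, ROUND(AVG(age_days), 2)=39.67
  med: ids {3, 8, 10, 11} → MAX(age_days)=60, ROUND(AVG(age_days), 2)=37.25
  urgent: ids {2, 4, 5} → MAX(age_days)=52, ROUND(AVG(age_days), 2)=32.67

low | 59 | 39.67 ; med | 60 | 37.25 ; urgent | 52 | 32.67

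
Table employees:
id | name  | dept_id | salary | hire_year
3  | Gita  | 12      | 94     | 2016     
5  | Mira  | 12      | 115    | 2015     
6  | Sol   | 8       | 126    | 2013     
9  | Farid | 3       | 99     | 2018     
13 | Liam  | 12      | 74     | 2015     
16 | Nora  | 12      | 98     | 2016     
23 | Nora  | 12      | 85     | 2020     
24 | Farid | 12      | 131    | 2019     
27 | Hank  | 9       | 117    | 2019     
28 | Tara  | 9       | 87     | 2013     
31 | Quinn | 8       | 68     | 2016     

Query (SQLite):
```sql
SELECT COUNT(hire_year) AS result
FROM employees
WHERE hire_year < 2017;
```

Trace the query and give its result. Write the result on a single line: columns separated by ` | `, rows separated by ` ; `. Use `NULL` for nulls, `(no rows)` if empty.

Rows where hire_year < 2017 → hire_year values: [2016, 2015, 2013, 2015, 2016, 2013, 2016].
COUNT(hire_year) counts non-NULL values → 7.

7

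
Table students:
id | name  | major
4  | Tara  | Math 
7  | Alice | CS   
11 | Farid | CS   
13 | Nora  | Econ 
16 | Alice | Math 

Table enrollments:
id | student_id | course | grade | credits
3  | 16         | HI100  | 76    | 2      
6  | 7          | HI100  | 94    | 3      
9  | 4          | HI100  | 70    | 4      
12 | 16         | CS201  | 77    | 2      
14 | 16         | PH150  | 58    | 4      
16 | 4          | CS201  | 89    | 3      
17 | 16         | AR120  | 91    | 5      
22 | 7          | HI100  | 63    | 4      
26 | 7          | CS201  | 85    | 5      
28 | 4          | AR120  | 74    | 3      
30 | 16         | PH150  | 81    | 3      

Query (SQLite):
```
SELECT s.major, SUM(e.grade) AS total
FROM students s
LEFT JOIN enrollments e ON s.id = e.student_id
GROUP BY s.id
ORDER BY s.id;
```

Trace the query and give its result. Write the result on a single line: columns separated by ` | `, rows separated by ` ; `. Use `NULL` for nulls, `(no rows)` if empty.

Math | 233 ; CS | 242 ; CS | NULL ; Econ | NULL ; Math | 383

LEFT JOIN keeps every students row; unmatched ones get NULL for enrollments columns.
Group by students.id and compute SUM(e.grade). SUM over an all-NULL group is NULL.
  4: ids {9, 16, 28} → SUM(e.grade)=233
  7: ids {6, 22, 26} → SUM(e.grade)=242
  11: ids {—} → SUM(e.grade)=NULL
  13: ids {—} → SUM(e.grade)=NULL
  16: ids {3, 12, 14, 17, 30} → SUM(e.grade)=383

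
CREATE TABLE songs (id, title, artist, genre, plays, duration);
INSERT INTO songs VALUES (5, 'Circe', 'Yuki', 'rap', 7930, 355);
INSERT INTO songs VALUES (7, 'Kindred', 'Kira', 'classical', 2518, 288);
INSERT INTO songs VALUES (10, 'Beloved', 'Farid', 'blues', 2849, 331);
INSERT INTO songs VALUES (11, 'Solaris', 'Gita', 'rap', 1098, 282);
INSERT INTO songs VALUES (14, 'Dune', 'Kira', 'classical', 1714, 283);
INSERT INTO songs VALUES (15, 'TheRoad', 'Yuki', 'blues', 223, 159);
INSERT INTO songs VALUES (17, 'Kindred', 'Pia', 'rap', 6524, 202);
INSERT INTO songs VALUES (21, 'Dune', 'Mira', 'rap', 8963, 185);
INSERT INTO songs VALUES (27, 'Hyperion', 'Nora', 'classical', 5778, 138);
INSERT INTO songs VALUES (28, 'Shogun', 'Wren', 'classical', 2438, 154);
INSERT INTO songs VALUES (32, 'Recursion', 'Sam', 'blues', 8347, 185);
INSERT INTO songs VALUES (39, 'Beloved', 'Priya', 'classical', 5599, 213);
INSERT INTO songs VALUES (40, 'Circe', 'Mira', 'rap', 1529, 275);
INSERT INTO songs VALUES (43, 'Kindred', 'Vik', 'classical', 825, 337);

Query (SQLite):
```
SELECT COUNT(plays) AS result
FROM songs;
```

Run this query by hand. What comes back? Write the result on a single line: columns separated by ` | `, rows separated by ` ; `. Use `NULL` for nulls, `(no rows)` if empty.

14

All plays values: [7930, 2518, 2849, 1098, 1714, 223, 6524, 8963, 5778, 2438, 8347, 5599, 1529, 825].
COUNT(plays) counts non-NULL values → 14.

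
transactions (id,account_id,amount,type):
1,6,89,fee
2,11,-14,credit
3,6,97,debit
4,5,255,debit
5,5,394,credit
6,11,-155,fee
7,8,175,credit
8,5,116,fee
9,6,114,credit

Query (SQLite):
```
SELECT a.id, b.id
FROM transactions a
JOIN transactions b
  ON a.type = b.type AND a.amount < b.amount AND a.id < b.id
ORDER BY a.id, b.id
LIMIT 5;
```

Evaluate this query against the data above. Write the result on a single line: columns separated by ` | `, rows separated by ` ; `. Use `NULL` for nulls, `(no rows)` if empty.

1 | 8 ; 2 | 5 ; 2 | 7 ; 2 | 9 ; 3 | 4

Pairs (a,b) with same type, a.amount < b.amount, a.id < b.id.
type groups: credit:{2,5,7,9} debit:{3,4} fee:{1,6,8}
Ordered by (a.id, b.id); first 5.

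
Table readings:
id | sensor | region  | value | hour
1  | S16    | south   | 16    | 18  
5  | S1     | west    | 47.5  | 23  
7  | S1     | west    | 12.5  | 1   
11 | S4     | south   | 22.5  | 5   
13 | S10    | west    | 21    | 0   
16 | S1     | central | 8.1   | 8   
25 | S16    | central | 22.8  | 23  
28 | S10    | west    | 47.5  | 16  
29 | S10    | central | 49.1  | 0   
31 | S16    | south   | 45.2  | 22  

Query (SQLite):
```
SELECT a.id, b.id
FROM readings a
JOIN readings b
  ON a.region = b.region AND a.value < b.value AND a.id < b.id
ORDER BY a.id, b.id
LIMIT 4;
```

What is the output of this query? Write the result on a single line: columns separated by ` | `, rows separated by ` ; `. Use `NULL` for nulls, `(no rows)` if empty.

Pairs (a,b) with same region, a.value < b.value, a.id < b.id.
region groups: central:{16,25,29} south:{1,11,31} west:{5,7,13,28}
Ordered by (a.id, b.id); first 4.

1 | 11 ; 1 | 31 ; 7 | 13 ; 7 | 28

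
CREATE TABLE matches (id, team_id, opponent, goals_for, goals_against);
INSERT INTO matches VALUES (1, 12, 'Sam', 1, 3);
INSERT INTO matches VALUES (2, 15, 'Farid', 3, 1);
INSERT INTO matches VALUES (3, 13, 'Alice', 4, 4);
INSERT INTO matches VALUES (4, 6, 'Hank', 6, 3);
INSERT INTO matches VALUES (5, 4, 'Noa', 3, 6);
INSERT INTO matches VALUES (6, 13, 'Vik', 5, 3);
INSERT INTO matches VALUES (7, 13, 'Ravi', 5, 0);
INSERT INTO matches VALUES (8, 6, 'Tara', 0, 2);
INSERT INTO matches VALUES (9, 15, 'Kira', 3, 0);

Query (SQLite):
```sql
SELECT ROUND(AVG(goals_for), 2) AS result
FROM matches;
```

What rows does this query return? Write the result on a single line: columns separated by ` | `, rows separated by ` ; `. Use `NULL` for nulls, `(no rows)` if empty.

All goals_for values: [1, 3, 4, 6, 3, 5, 5, 0, 3].
AVG = 30 / 9 (rounded to 2 dp).

3.33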